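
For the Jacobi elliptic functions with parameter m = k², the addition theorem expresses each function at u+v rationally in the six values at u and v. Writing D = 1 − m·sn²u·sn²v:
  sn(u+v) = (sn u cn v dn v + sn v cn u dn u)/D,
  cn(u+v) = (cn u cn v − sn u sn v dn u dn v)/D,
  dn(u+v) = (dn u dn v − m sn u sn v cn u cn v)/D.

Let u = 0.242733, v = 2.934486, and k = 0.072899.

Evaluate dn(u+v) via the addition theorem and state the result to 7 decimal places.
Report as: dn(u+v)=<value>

dn(u+v)=0.9999974

sn u = 0.240344250523763, cn u = 0.9706877156120657, dn u = 0.9998464980295149
sn v = 0.209716212787313, cn v = -0.977762297337214, dn v = 0.9998831301363401
m = k² = 0.005314264201
D = 1 − m·sn²u·sn²v = 0.9999864987297869
dn(u+v) = (dn u·dn v − m·sn u·sn v·cn u·cn v)/D = 0.9999838731250505/0.9999864987297869 = 0.9999973743598142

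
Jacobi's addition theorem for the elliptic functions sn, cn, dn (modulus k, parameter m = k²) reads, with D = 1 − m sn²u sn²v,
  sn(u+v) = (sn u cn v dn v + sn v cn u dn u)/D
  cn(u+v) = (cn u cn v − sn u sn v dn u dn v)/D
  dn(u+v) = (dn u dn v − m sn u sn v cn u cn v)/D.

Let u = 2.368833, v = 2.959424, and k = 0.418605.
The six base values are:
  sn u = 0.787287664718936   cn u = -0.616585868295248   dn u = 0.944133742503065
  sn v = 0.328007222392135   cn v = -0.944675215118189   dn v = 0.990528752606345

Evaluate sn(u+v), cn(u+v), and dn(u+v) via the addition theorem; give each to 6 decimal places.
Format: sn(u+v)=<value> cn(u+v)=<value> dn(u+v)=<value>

m = k² = 0.175230146025
D = 1 − m·sn²u·sn²v = 0.9883146283424639
sn(u+v) = (sn u·cn v·dn v + sn v·cn u·dn u)/D = -0.9276330504865698/0.9883146283424639 = -0.93860095144229
cn(u+v) = (cn u·cn v − sn u·sn v·dn u·dn v)/D = 0.3409732075115045/0.9883146283424639 = 0.345004715839694
dn(u+v) = (dn u·dn v − m·sn u·sn v·cn u·cn v)/D = 0.9088342669986926/0.9883146283424639 = 0.9195798998977982

sn(u+v)=-0.938601 cn(u+v)=0.345005 dn(u+v)=0.919580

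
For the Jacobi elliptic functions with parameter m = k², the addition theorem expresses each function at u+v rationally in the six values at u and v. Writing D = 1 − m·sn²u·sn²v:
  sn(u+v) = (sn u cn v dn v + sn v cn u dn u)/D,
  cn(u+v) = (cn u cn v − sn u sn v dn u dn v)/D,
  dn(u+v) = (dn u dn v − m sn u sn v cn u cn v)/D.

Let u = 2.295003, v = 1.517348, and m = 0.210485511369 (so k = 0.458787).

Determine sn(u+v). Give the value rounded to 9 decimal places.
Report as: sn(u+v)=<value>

sn u = 0.8434211732090149, cn u = -0.5372529428330094, dn u = 0.9221004170624338
sn v = 0.9913990332576082, cn v = 0.130873820360987, dn v = 0.890572667101633
m = k² = 0.210485511369
D = 1 − m·sn²u·sn²v = 0.8528337621862849
sn(u+v) = (sn u·cn v·dn v + sn v·cn u·dn u)/D = -0.3928372632437471/0.8528337621862849 = -0.4606258343204986

sn(u+v)=-0.460625834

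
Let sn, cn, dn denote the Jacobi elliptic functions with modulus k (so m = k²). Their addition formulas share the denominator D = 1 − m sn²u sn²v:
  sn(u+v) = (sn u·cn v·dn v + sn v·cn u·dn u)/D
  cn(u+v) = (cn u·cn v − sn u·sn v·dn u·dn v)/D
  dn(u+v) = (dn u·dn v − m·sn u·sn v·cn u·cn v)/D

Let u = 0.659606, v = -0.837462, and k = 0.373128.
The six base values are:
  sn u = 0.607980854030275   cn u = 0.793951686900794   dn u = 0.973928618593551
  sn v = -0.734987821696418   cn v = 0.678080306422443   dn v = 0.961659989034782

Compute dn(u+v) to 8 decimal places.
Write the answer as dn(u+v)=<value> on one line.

dn(u+v)=0.99782186

m = k² = 0.139224504384
D = 1 − m·sn²u·sn²v = 0.9721992973263529
dn(u+v) = (dn u·dn v − m·sn u·sn v·cn u·cn v)/D = 0.9700817156102991/0.9721992973263529 = 0.9978218645890021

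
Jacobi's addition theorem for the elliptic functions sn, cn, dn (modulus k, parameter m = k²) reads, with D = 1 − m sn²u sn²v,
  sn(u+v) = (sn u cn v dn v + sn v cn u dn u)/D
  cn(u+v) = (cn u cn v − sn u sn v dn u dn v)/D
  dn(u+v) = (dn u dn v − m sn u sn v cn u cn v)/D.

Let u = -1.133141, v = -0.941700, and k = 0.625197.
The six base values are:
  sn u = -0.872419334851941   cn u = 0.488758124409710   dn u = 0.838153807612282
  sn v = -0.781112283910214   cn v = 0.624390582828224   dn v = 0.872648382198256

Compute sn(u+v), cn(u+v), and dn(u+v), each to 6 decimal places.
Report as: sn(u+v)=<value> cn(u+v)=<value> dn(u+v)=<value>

m = k² = 0.390871288809
D = 1 − m·sn²u·sn²v = 0.8184855224049204
sn(u+v) = (sn u·cn v·dn v + sn v·cn u·dn u)/D = -0.7953442659042915/0.8184855224049204 = -0.9717267369218285
cn(u+v) = (cn u·cn v − sn u·sn v·dn u·dn v)/D = -0.1932512589341118/0.8184855224049204 = -0.2361083411302011
dn(u+v) = (dn u·dn v − m·sn u·sn v·cn u·cn v)/D = 0.650126235077096/0.8184855224049204 = 0.7943038908823437

sn(u+v)=-0.971727 cn(u+v)=-0.236108 dn(u+v)=0.794304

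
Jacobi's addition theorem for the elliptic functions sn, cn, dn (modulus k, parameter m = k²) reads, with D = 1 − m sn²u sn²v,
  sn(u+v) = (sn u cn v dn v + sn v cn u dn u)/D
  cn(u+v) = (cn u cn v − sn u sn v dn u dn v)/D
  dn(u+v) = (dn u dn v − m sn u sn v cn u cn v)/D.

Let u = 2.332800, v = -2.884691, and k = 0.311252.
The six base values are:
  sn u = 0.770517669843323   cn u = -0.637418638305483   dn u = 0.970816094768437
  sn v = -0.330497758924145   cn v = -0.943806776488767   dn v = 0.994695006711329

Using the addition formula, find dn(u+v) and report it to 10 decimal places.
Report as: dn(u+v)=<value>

m = k² = 0.096877807504
D = 1 − m·sn²u·sn²v = 0.9937175861118038
dn(u+v) = (dn u·dn v − m·sn u·sn v·cn u·cn v)/D = 0.9805076090394463/0.9937175861118038 = 0.9867065077070386

dn(u+v)=0.9867065077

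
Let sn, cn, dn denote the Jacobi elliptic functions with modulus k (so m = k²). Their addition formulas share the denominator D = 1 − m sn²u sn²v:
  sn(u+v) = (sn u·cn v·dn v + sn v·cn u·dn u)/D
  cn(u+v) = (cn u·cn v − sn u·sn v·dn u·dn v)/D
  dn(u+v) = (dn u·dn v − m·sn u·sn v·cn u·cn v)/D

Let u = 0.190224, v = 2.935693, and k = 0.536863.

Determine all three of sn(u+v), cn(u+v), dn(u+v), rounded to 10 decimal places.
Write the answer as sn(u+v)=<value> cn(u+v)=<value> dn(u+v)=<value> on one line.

sn u = 0.18875666561778, cn u = 0.9820238903330497, dn u = 0.9948522100763674
sn v = 0.4559365693082531, cn v = -0.8900122722566361, dn v = 0.9695797889436824
m = k² = 0.288221880769
D = 1 − m·sn²u·sn²v = 0.9978652825715944
sn(u+v) = (sn u·cn v·dn v + sn v·cn u·dn u)/D = 0.28255044623703/0.9978652825715944 = 0.2831549019411423
cn(u+v) = (cn u·cn v − sn u·sn v·dn u·dn v)/D = -0.9570268373943037/0.9978652825715944 = -0.9590741897823662
dn(u+v) = (dn u·dn v − m·sn u·sn v·cn u·cn v)/D = 0.986268218599956/0.9978652825715944 = 0.988378126612691

sn(u+v)=0.2831549019 cn(u+v)=-0.9590741898 dn(u+v)=0.9883781266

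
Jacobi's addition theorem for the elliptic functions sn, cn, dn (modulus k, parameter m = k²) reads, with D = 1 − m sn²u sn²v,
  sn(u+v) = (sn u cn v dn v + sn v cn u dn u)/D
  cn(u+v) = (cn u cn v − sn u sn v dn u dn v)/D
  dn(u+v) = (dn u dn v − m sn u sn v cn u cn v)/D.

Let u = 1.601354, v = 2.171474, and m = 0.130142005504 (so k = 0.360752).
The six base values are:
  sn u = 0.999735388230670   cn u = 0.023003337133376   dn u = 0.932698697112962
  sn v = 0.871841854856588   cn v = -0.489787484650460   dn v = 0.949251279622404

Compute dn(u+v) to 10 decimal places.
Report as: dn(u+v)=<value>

m = k² = 0.130142005504
D = 1 − m·sn²u·sn²v = 0.9011303367935088
dn(u+v) = (dn u·dn v − m·sn u·sn v·cn u·cn v)/D = 0.8866434551285407/0.9011303367935088 = 0.9839236555762658

dn(u+v)=0.9839236556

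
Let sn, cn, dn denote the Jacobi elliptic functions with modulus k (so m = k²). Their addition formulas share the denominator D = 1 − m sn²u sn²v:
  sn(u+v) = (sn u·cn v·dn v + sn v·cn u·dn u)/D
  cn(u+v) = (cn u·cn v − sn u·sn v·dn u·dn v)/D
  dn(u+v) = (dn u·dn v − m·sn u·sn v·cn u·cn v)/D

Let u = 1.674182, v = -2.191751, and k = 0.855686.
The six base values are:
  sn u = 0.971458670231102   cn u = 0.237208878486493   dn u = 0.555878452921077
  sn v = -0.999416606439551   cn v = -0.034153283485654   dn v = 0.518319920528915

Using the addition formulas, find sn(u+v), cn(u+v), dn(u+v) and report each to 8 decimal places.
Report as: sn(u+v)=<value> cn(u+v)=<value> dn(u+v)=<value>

sn(u+v)=-0.48087849 cn(u+v)=0.87678725 dn(u+v)=0.91141834

m = k² = 0.732198530596
D = 1 − m·sn²u·sn²v = 0.3098068681453325
sn(u+v) = (sn u·cn v·dn v + sn v·cn u·dn u)/D = -0.1489794577474524/0.3098068681453325 = -0.4808784861333839
cn(u+v) = (cn u·cn v − sn u·sn v·dn u·dn v)/D = 0.2716347119189565/0.3098068681453325 = 0.8767872498925067
dn(u+v) = (dn u·dn v − m·sn u·sn v·cn u·cn v)/D = 0.2823636624698836/0.3098068681453325 = 0.9114183431770303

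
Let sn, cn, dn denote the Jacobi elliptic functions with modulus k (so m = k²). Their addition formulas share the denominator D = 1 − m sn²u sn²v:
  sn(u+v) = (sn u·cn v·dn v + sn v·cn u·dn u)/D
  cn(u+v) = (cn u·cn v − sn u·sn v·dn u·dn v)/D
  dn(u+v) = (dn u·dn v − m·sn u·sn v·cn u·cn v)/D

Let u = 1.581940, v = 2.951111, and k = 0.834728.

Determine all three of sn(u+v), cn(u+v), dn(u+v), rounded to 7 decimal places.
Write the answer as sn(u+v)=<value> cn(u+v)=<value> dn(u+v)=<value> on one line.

sn u = 0.962012099484819, cn u = 0.2730068139164492, dn u = 0.5959541859903554
sn v = 0.8641208528539167, cn v = -0.5032843646121143, dn v = 0.6926166617143613
m = k² = 0.696770833984
D = 1 − m·sn²u·sn²v = 0.5184958848617617
sn(u+v) = (sn u·cn v·dn v + sn v·cn u·dn u)/D = -0.1947491180206686/0.5184958848617617 = -0.3756039801021592
cn(u+v) = (cn u·cn v − sn u·sn v·dn u·dn v)/D = -0.4805317509267759/0.5184958848617617 = -0.9267802598952013
dn(u+v) = (dn u·dn v − m·sn u·sn v·cn u·cn v)/D = 0.4923529248682089/0.5184958848617617 = 0.9495792334002365

sn(u+v)=-0.3756040 cn(u+v)=-0.9267803 dn(u+v)=0.9495792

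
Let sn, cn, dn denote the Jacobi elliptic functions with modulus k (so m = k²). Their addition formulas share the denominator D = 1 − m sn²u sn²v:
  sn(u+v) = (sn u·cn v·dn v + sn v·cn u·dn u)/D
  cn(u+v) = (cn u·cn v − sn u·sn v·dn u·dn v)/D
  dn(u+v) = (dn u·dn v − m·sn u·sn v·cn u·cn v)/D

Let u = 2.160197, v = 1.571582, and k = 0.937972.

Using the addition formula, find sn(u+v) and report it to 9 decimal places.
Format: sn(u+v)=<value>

sn u = 0.9931823000980609, cn u = 0.1165715178417322, dn u = 0.3635435903380698
sn v = 0.9361737502697585, cn v = 0.3515376356890622, dn v = 0.478468412626105
m = k² = 0.879791472784
D = 1 − m·sn²u·sn²v = 0.2394100020032372
sn(u+v) = (sn u·cn v·dn v + sn v·cn u·dn u)/D = 0.2067268662183192/0.2394100020032372 = 0.8634846685124038

sn(u+v)=0.863484669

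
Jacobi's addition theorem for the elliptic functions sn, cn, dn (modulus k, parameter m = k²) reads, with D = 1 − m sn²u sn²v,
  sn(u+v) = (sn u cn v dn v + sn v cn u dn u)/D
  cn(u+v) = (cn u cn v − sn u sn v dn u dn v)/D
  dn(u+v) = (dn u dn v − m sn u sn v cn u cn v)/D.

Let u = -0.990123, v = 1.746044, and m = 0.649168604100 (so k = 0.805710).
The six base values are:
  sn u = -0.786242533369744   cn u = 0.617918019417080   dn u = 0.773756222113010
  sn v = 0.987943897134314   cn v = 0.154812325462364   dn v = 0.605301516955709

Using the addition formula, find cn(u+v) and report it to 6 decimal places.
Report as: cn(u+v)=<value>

cn(u+v)=0.755302

m = k² = 0.6491686041
D = 1 − m·sn²u·sn²v = 0.6083166219839897
cn(u+v) = (cn u·cn v − sn u·sn v·dn u·dn v)/D = 0.4594630334941318/0.6083166219839897 = 0.7553024475899073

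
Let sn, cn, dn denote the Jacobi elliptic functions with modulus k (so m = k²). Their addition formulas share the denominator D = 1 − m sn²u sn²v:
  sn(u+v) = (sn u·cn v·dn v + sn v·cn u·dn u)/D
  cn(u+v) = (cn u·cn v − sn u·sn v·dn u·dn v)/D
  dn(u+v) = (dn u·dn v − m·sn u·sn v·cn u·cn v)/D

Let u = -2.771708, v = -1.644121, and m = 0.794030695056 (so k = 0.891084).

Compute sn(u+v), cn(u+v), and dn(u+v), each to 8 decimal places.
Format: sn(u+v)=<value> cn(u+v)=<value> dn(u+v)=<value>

sn(u+v)=-0.07176676 cn(u+v)=-0.99742144 dn(u+v)=0.99795309

sn u = -0.9693105559943426, cn u = -0.2458394720909123, dn u = 0.5039426302830866
sn v = -0.9596283842622138, cn v = 0.2812709798722452, dn v = 0.5184474365285902
m = k² = 0.794030695056
D = 1 − m·sn²u·sn²v = 0.3129800531956658
sn(u+v) = (sn u·cn v·dn v + sn v·cn u·dn u)/D = -0.02246156281010715/0.3129800531956658 = -0.07176675504002439
cn(u+v) = (cn u·cn v − sn u·sn v·dn u·dn v)/D = -0.3121730159614847/0.3129800531956658 = -0.9974214419547161
dn(u+v) = (dn u·dn v − m·sn u·sn v·cn u·cn v)/D = 0.3123394113776903/0.3129800531956658 = 0.9979530905837794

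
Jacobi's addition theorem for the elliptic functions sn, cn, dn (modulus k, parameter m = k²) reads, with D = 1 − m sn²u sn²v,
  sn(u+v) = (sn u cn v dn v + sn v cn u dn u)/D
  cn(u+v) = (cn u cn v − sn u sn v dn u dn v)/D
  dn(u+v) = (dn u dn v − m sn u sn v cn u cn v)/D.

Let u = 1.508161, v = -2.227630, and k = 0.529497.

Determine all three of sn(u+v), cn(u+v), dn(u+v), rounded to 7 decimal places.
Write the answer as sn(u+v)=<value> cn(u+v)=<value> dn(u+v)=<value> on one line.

sn(u+v)=-0.6471571 cn(u+v)=0.7623566 dn(u+v)=0.9394567

sn u = 0.9863822596453719, cn u = 0.1644689571222795, dn u = 0.8527701137643831
sn v = -0.9000394428128062, cn v = -0.4358084457433258, dn v = 0.8791375121036373
m = k² = 0.280367073009
D = 1 − m·sn²u·sn²v = 0.7790262949873961
sn(u+v) = (sn u·cn v·dn v + sn v·cn u·dn u)/D = -0.5041524344355272/0.7790262949873961 = -0.6471571469146416
cn(u+v) = (cn u·cn v − sn u·sn v·dn u·dn v)/D = 0.5938958588292403/0.7790262949873961 = 0.7623566273059486
dn(u+v) = (dn u·dn v − m·sn u·sn v·cn u·cn v)/D = 0.7318614348716342/0.7790262949873961 = 0.9394566519522618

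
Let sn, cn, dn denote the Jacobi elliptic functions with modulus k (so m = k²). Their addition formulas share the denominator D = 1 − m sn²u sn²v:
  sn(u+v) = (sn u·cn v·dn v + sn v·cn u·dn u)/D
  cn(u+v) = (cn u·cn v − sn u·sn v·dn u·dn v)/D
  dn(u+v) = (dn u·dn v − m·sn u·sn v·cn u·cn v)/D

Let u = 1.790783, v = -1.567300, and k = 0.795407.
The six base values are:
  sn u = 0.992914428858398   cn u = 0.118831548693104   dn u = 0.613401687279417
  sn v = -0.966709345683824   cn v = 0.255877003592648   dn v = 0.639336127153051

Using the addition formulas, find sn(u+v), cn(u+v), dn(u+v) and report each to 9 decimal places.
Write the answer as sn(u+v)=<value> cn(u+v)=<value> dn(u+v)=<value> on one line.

sn(u+v)=0.220492633 cn(u+v)=0.975388640 dn(u+v)=0.984500569

m = k² = 0.632672295649
D = 1 − m·sn²u·sn²v = 0.41709967781208
sn(u+v) = (sn u·cn v·dn v + sn v·cn u·dn u)/D = 0.09196740625522761/0.41709967781208 = 0.2204926331702001
cn(u+v) = (cn u·cn v − sn u·sn v·dn u·dn v)/D = 0.4068342874164208/0.41709967781208 = 0.9753886398342312
dn(u+v) = (dn u·dn v − m·sn u·sn v·cn u·cn v)/D = 0.4106348700996587/0.41709967781208 = 0.9845005689135679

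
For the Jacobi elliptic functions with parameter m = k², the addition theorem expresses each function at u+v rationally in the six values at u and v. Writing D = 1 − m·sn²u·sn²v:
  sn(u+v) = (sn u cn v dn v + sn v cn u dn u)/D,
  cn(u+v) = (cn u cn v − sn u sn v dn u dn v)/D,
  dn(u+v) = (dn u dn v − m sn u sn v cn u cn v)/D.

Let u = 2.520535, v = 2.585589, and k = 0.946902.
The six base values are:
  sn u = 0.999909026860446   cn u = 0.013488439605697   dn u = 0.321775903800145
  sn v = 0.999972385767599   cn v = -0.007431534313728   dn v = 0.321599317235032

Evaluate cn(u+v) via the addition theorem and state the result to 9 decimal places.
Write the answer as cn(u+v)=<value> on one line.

cn(u+v)=-0.999822738

m = k² = 0.896623397604
D = 1 − m·sn²u·sn²v = 0.1035892417071509
cn(u+v) = (cn u·cn v − sn u·sn v·dn u·dn v)/D = -0.1035708792600916/0.1035892417071509 = -0.9998227378948179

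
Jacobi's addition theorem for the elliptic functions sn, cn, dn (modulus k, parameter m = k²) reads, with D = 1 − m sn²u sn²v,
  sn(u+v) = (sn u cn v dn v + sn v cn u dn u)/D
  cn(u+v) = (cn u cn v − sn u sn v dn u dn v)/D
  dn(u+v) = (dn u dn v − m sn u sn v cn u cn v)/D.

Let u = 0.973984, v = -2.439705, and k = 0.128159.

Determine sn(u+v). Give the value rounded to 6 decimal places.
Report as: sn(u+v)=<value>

sn u = 0.825954853693046, cn u = 0.5637362678246796, dn u = 0.9943817307029613
sn v = -0.6548662040677806, cn v = -0.7557448344314739, dn v = 0.9964719057918136
m = k² = 0.016424729281
D = 1 − m·sn²u·sn²v = 0.9951947499073815
sn(u+v) = (sn u·cn v·dn v + sn v·cn u·dn u)/D = -0.9891065615845544/0.9951947499073815 = -0.9938824151520156

sn(u+v)=-0.993882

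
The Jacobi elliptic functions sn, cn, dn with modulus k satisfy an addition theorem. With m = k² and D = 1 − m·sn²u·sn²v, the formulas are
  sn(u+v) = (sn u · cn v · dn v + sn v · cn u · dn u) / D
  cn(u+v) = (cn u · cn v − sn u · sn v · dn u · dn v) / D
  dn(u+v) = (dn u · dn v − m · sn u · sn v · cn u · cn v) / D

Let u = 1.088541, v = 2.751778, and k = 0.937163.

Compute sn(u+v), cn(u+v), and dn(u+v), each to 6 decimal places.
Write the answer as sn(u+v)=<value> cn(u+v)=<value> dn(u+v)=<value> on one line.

sn u = 0.8083287207333945, cn u = 0.5887314151950055, dn u = 0.6527936571566469
sn v = 0.9956135779163369, cn v = -0.09356069403670605, dn v = 0.359740987434775
m = k² = 0.878274488569
D = 1 − m·sn²u·sn²v = 0.4311629055723382
sn(u+v) = (sn u·cn v·dn v + sn v·cn u·dn u)/D = 0.3554279252325937/0.4311629055723382 = 0.8243471797760254
cn(u+v) = (cn u·cn v − sn u·sn v·dn u·dn v)/D = -0.2440746629751535/0.4311629055723382 = -0.566084558343816
dn(u+v) = (dn u·dn v − m·sn u·sn v·cn u·cn v)/D = 0.273769801953274/0.4311629055723382 = 0.6349567609251172

sn(u+v)=0.824347 cn(u+v)=-0.566085 dn(u+v)=0.634957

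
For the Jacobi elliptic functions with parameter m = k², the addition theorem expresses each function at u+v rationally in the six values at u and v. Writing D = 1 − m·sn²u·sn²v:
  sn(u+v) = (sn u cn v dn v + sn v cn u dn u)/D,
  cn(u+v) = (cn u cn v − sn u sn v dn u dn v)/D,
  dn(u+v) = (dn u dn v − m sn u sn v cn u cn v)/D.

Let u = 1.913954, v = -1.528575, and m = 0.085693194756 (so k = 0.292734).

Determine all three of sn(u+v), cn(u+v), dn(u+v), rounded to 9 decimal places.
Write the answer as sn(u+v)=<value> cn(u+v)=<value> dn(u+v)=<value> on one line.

sn u = 0.9568923947667039, cn u = -0.2904426704835955, dn u = 0.9599664688659668
sn v = -0.9972480361430729, cn v = 0.0741374022257621, dn v = 0.9564401734624074
m = k² = 0.085693194756
D = 1 − m·sn²u·sn²v = 0.9219668893805352
sn(u+v) = (sn u·cn v·dn v + sn v·cn u·dn u)/D = 0.3458992515814911/0.9219668893805352 = 0.3751753512687414
cn(u+v) = (cn u·cn v − sn u·sn v·dn u·dn v)/D = 0.8546207655266659/0.9219668893805352 = 0.9269538585066554
dn(u+v) = (dn u·dn v − m·sn u·sn v·cn u·cn v)/D = 0.916389694448201/0.9219668893805352 = 0.9939507643966678

sn(u+v)=0.375175351 cn(u+v)=0.926953859 dn(u+v)=0.993950764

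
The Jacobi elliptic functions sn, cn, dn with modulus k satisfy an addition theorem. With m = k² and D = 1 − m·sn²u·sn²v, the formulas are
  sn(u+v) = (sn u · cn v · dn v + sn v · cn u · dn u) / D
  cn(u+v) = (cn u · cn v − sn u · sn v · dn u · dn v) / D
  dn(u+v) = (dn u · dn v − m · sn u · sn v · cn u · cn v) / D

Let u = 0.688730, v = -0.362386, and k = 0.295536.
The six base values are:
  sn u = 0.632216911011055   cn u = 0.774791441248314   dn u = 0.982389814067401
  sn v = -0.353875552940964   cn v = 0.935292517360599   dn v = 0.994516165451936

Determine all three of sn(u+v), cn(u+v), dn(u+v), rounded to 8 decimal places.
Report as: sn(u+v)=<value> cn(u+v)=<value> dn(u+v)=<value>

m = k² = 0.087341527296
D = 1 − m·sn²u·sn²v = 0.9956282620579157
sn(u+v) = (sn u·cn v·dn v + sn v·cn u·dn u)/D = 0.3187137190554703/0.9956282620579157 = 0.3201131699462853
cn(u+v) = (cn u·cn v − sn u·sn v·dn u·dn v)/D = 0.9432376166662865/0.9956282620579157 = 0.9473793107446144
dn(u+v) = (dn u·dn v − m·sn u·sn v·cn u·cn v)/D = 0.9911627619014917/0.9956282620579157 = 0.9955148921273146

sn(u+v)=0.32011317 cn(u+v)=0.94737931 dn(u+v)=0.99551489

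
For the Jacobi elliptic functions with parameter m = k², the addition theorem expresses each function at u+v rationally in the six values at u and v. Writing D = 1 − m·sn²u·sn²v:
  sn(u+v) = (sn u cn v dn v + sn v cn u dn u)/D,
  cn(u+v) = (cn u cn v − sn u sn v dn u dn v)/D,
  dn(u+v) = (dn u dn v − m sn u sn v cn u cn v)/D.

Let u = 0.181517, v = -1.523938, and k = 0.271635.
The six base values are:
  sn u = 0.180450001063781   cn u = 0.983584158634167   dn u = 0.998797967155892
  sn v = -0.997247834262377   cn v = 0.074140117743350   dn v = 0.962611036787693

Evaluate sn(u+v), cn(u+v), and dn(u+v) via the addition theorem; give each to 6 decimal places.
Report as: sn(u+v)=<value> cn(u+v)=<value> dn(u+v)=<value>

m = k² = 0.073785573225
D = 1 − m·sn²u·sn²v = 0.9976105858176127
sn(u+v) = (sn u·cn v·dn v + sn v·cn u·dn u)/D = -0.966819752507438/0.9976105858176127 = -0.9691354184208667
cn(u+v) = (cn u·cn v − sn u·sn v·dn u·dn v)/D = 0.2459399257884264/0.9976105858176127 = 0.2465289856430916
dn(u+v) = (dn u·dn v − m·sn u·sn v·cn u·cn v)/D = 0.962422216185806/0.9976105858176127 = 0.9647273493965911

sn(u+v)=-0.969135 cn(u+v)=0.246529 dn(u+v)=0.964727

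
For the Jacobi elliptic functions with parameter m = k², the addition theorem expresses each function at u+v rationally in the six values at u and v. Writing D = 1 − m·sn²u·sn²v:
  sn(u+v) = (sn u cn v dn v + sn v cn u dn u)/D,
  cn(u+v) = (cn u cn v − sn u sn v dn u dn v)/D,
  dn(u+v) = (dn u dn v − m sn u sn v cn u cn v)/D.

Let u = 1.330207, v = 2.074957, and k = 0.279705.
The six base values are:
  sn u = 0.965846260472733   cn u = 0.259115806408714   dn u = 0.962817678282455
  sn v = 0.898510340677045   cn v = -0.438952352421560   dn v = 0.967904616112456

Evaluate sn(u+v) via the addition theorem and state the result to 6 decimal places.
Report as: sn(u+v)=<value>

sn(u+v)=-0.197849

m = k² = 0.078234887025
D = 1 − m·sn²u·sn²v = 0.9410800154407036
sn(u+v) = (sn u·cn v·dn v + sn v·cn u·dn u)/D = -0.1861918043868764/0.9410800154407036 = -0.1978490684447099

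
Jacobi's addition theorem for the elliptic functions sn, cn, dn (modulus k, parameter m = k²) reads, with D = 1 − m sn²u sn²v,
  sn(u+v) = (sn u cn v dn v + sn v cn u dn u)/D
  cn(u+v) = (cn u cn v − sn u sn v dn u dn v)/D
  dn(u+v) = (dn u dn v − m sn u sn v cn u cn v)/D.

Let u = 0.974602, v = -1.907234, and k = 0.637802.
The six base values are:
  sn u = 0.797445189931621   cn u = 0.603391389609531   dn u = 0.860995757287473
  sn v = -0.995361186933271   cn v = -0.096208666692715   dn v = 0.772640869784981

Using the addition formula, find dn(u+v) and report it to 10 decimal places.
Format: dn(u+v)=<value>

dn(u+v)=0.8692877012

m = k² = 0.406791391204
D = 1 − m·sn²u·sn²v = 0.7437081223356271
dn(u+v) = (dn u·dn v − m·sn u·sn v·cn u·cn v)/D = 0.6464963240337883/0.7437081223356271 = 0.8692877012065653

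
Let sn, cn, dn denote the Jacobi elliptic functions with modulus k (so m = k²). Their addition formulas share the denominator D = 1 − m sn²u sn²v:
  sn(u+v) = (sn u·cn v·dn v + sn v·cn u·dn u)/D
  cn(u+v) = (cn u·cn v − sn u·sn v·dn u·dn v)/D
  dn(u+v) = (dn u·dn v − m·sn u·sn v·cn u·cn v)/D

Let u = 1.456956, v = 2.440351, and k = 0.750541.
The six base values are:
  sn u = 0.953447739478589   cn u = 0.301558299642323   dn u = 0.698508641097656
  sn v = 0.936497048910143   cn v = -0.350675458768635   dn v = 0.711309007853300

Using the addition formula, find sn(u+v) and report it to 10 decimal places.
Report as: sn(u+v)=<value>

m = k² = 0.563311792681
D = 1 − m·sn²u·sn²v = 0.5508871758507969
sn(u+v) = (sn u·cn v·dn v + sn v·cn u·dn u)/D = -0.04056193335968835/0.5508871758507969 = -0.07363020077031928

sn(u+v)=-0.0736302008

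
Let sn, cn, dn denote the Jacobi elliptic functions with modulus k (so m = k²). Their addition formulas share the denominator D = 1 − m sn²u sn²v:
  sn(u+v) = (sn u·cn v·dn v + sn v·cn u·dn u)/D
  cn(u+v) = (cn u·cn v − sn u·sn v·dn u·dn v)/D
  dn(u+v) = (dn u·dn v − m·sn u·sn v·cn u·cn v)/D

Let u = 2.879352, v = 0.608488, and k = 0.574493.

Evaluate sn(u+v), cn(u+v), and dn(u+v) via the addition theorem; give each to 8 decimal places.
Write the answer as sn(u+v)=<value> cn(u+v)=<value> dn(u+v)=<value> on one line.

sn u = 0.5431776316158726, cn u = -0.8396178062143343, dn u = 0.9500651067792246
sn v = 0.5621891646567325, cn v = 0.8270086717456869, dn v = 0.9464079265402651
m = k² = 0.330042207049
D = 1 − m·sn²u·sn²v = 0.9692235744149933
sn(u+v) = (sn u·cn v·dn v + sn v·cn u·dn u)/D = -0.02331518705342587/0.9692235744149933 = -0.02405553029134533
cn(u+v) = (cn u·cn v − sn u·sn v·dn u·dn v)/D = -0.9689431042400993/0.9692235744149933 = -0.9997106238619264
dn(u+v) = (dn u·dn v − m·sn u·sn v·cn u·cn v)/D = 0.9691310163932893/0.9692235744149933 = 0.9999045029195045

sn(u+v)=-0.02405553 cn(u+v)=-0.99971062 dn(u+v)=0.99990450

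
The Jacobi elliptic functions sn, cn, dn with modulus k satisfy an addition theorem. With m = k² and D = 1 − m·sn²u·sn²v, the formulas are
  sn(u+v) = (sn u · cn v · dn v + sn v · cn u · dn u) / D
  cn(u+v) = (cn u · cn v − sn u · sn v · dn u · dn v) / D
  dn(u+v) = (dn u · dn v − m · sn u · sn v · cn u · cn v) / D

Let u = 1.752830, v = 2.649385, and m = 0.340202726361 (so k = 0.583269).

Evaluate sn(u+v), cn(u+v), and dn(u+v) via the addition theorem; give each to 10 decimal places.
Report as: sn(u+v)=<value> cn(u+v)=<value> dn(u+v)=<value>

sn(u+v)=-0.7759168794 cn(u+v)=-0.6308351577 dn(u+v)=0.8917297617

sn u = 0.9999292142333374, cn u = -0.01189817308247324, dn u = 0.8123087066848318
sn v = 0.7167832440742857, cn v = -0.6972960497624685, dn v = 0.9084113876191671
m = k² = 0.340202726361
D = 1 − m·sn²u·sn²v = 0.8252359933918447
sn(u+v) = (sn u·cn v·dn v + sn v·cn u·dn u)/D = -0.6403145367907617/0.8252359933918447 = -0.7759168794358715
cn(u+v) = (cn u·cn v − sn u·sn v·dn u·dn v)/D = -0.5205878780416013/0.8252359933918447 = -0.630835157712773
dn(u+v) = (dn u·dn v − m·sn u·sn v·cn u·cn v)/D = 0.7358874957384036/0.8252359933918447 = 0.8917297617058543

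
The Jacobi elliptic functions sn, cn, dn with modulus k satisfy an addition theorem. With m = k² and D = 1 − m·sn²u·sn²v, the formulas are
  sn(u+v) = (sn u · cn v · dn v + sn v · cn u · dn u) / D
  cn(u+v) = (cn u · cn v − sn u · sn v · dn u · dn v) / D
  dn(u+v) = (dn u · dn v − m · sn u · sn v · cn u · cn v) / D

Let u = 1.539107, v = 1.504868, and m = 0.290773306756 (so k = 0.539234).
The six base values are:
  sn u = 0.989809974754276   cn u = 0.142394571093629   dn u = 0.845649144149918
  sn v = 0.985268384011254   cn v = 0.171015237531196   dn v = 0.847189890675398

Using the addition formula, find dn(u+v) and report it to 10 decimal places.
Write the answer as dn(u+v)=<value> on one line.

dn(u+v)=0.9807395342

m = k² = 0.290773306756
D = 1 − m·sn²u·sn²v = 0.7234540633400339
dn(u+v) = (dn u·dn v − m·sn u·sn v·cn u·cn v)/D = 0.7095200010875082/0.7234540633400339 = 0.980739534189365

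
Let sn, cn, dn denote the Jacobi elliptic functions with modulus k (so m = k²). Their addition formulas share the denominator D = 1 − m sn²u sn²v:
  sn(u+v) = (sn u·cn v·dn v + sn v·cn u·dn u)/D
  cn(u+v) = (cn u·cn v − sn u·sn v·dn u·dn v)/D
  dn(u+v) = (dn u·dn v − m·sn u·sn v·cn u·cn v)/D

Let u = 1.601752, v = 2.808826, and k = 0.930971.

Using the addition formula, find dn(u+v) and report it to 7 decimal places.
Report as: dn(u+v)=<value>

dn(u+v)=0.9098356

sn u = 0.9430338890044269, cn u = 0.3326966849687357, dn u = 0.4787758015499729
sn v = 0.9907833859127744, cn v = -0.1354558311746615, dn v = 0.3862584391714509
m = k² = 0.866707002841
D = 1 − m·sn²u·sn²v = 0.2433686420935508
dn(u+v) = (dn u·dn v − m·sn u·sn v·cn u·cn v)/D = 0.2214254486231633/0.2433686420935508 = 0.9098355758505955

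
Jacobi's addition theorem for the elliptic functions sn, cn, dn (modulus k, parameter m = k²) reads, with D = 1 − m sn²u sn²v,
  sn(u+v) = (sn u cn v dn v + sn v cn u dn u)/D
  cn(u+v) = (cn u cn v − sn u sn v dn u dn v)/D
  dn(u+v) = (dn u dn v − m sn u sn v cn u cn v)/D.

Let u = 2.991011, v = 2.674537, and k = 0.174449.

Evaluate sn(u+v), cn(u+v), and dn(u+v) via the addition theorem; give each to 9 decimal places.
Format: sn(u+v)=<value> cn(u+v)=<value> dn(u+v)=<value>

sn(u+v)=-0.616984063 cn(u+v)=0.786975645 dn(u+v)=0.994190776

sn u = 0.1739843397497066, cn u = -0.9847484194056158, dn u = 0.9995392903118402
sn v = 0.4713334200504363, cn v = -0.881955104947842, dn v = 0.9966139033754121
m = k² = 0.030432453601
D = 1 − m·sn²u·sn²v = 0.9997953490539508
sn(u+v) = (sn u·cn v·dn v + sn v·cn u·dn u)/D = -0.6168577967483194/0.9997953490539508 = -0.6169840631205343
cn(u+v) = (cn u·cn v − sn u·sn v·dn u·dn v)/D = 0.7868145897101301/0.9997953490539508 = 0.7869756450204012
dn(u+v) = (dn u·dn v − m·sn u·sn v·cn u·cn v)/D = 0.9939873134484282/0.9997953490539508 = 0.9941907755311941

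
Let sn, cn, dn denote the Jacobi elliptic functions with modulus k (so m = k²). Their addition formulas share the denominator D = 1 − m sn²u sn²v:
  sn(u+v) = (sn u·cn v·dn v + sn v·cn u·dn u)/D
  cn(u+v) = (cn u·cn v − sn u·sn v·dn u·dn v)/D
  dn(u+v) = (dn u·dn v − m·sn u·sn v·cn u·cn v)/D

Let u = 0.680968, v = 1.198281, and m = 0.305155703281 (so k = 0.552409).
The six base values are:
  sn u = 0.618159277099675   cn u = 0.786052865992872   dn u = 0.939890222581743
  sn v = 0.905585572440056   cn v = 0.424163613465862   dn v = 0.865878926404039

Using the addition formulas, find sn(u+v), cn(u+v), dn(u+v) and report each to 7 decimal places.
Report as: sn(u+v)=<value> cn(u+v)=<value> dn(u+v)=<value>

m = k² = 0.305155703281
D = 1 − m·sn²u·sn²v = 0.9043728387682855
sn(u+v) = (sn u·cn v·dn v + sn v·cn u·dn u)/D = 0.8960837397442529/0.9043728387682855 = 0.9908344228522808
cn(u+v) = (cn u·cn v − sn u·sn v·dn u·dn v)/D = -0.1221644910264899/0.9043728387682855 = -0.1350819991375154
dn(u+v) = (dn u·dn v − m·sn u·sn v·cn u·cn v)/D = 0.7568755222075855/0.9043728387682855 = 0.8369065166070394

sn(u+v)=0.9908344 cn(u+v)=-0.1350820 dn(u+v)=0.8369065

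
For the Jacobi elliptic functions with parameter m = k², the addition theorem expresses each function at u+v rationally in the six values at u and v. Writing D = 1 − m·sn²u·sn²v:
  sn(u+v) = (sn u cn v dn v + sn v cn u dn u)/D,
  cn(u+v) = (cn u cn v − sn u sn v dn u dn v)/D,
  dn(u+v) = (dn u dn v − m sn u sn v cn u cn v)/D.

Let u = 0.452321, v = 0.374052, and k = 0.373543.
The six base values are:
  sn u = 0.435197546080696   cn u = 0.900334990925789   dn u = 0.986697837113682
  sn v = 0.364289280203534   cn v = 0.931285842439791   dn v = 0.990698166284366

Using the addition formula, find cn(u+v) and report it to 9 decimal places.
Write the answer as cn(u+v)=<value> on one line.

m = k² = 0.139534372849
D = 1 − m·sn²u·sn²v = 0.9964929103819939
cn(u+v) = (cn u·cn v − sn u·sn v·dn u·dn v)/D = 0.6834954010083508/0.9964929103819939 = 0.6859009169933189

cn(u+v)=0.685900917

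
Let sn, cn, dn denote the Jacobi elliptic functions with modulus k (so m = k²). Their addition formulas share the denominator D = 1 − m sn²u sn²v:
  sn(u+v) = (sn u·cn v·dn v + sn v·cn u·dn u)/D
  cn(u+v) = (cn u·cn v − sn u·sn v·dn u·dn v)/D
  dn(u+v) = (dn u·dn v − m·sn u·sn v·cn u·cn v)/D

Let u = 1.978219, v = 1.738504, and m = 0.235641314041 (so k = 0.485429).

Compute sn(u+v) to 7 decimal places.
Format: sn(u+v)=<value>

sn u = 0.9655248122670678, cn u = -0.2603110387529568, dn u = 0.8833607271365175
sn v = 0.9986033408159952, cn v = -0.05283339579407437, dn v = 0.8746521865944331
m = k² = 0.235641314041
D = 1 − m·sn²u·sn²v = 0.7809393646713446
sn(u+v) = (sn u·cn v·dn v + sn v·cn u·dn u)/D = -0.2742451063168273/0.7809393646713446 = -0.3511733672591115

sn(u+v)=-0.3511734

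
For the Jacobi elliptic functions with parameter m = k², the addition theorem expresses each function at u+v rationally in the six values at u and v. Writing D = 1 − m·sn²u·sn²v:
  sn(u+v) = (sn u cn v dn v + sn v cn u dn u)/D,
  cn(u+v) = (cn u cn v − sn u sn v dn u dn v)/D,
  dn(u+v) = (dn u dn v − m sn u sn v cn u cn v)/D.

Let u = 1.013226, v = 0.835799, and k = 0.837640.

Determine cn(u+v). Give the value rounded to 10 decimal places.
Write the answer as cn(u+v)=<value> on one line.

cn(u+v)=0.1253887086

sn u = 0.7927128143111431, cn u = 0.6095952706730156, dn u = 0.7477255022354928
sn v = 0.701249171376861, cn v = 0.712916264117509, dn v = 0.8093008529852127
m = k² = 0.7016407696
D = 1 − m·sn²u·sn²v = 0.7831840160565243
cn(u+v) = (cn u·cn v − sn u·sn v·dn u·dn v)/D = 0.09820243237317742/0.7831840160565243 = 0.1253887086047092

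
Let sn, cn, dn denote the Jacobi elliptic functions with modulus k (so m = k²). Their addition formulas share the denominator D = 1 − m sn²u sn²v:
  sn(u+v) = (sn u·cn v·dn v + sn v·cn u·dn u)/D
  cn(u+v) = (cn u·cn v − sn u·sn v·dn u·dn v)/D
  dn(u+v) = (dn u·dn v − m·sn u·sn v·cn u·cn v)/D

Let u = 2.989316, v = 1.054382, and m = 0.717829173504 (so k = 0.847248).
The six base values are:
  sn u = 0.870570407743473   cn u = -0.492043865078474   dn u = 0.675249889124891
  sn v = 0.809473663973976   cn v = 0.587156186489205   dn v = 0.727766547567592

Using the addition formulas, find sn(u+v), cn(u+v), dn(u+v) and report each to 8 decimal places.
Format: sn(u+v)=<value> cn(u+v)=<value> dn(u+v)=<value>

m = k² = 0.717829173504
D = 1 − m·sn²u·sn²v = 0.643520669761711
sn(u+v) = (sn u·cn v·dn v + sn v·cn u·dn u)/D = 0.1030560297339354/0.643520669761711 = 0.1601440863928985
cn(u+v) = (cn u·cn v − sn u·sn v·dn u·dn v)/D = -0.6352151660233242/0.643520669761711 = -0.9870936488466451
dn(u+v) = (dn u·dn v − m·sn u·sn v·cn u·cn v)/D = 0.6375696943716566/0.643520669761711 = 0.9907524720344135

sn(u+v)=0.16014409 cn(u+v)=-0.98709365 dn(u+v)=0.99075247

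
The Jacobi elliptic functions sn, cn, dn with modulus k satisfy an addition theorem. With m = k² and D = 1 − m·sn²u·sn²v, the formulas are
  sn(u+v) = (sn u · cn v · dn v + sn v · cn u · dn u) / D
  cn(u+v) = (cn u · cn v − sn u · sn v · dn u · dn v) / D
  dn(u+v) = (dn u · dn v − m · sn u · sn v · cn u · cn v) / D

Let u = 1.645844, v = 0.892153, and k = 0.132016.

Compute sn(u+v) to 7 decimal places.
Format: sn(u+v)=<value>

sn u = 0.9977200231626589, cn u = -0.06748892783489306, dn u = 0.9912876257889025
sn v = 0.7773205439315159, cn v = 0.6291047384831974, dn v = 0.994720761002062
m = k² = 0.017428224256
D = 1 − m·sn²u·sn²v = 0.9895173567102886
sn(u+v) = (sn u·cn v·dn v + sn v·cn u·dn u)/D = 0.5723532979035295/0.9895173567102886 = 0.5784166331415886

sn(u+v)=0.5784166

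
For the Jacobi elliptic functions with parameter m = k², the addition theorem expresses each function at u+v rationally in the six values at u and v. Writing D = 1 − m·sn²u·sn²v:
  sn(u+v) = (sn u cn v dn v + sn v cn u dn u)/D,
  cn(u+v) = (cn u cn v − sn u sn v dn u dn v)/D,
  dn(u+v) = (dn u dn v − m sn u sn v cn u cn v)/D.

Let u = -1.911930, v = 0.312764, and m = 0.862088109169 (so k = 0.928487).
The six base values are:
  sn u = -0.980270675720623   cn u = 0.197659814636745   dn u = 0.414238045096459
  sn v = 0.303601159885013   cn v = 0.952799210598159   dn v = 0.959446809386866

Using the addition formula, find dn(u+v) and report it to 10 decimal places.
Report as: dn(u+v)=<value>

m = k² = 0.862088109169
D = 1 − m·sn²u·sn²v = 0.9236427058558085
dn(u+v) = (dn u·dn v − m·sn u·sn v·cn u·cn v)/D = 0.4457586963735756/0.9236427058558085 = 0.4826094479472496

dn(u+v)=0.4826094479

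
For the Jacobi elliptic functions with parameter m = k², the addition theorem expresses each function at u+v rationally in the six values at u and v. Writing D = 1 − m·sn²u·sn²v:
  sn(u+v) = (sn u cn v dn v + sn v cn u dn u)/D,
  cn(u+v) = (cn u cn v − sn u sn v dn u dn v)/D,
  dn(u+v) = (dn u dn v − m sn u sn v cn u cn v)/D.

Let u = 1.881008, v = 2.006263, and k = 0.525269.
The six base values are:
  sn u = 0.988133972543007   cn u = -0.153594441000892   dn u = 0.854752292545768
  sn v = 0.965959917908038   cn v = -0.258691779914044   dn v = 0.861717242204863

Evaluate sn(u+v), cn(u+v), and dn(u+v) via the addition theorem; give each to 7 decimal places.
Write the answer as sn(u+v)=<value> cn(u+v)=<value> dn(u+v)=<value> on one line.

m = k² = 0.275907522361
D = 1 − m·sn²u·sn²v = 0.748630017587104
sn(u+v) = (sn u·cn v·dn v + sn v·cn u·dn u)/D = -0.3470902437732956/0.748630017587104 = -0.4636338853897362
cn(u+v) = (cn u·cn v − sn u·sn v·dn u·dn v)/D = -0.6633063137871234/0.748630017587104 = -0.8860268733613089
dn(u+v) = (dn u·dn v − m·sn u·sn v·cn u·cn v)/D = 0.7260908154384095/0.748630017587104 = 0.9698927352374406

sn(u+v)=-0.4636339 cn(u+v)=-0.8860269 dn(u+v)=0.9698927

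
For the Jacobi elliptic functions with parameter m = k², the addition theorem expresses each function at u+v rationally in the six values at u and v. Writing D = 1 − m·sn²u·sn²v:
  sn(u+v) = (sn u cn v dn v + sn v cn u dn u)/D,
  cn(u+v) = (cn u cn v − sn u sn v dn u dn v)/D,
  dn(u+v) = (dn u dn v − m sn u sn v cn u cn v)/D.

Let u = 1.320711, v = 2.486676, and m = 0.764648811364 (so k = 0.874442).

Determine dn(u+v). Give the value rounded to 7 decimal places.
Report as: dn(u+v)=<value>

sn u = 0.8969770915119569, cn u = 0.442077026436288, dn u = 0.6203129126021171
sn v = 0.9889583632954089, cn v = -0.1481936424684474, dn v = 0.5021393363833675
m = k² = 0.764648811364
D = 1 − m·sn²u·sn²v = 0.3982989966785168
dn(u+v) = (dn u·dn v − m·sn u·sn v·cn u·cn v)/D = 0.3559209403821937/0.3982989966785168 = 0.893602402592723

dn(u+v)=0.8936024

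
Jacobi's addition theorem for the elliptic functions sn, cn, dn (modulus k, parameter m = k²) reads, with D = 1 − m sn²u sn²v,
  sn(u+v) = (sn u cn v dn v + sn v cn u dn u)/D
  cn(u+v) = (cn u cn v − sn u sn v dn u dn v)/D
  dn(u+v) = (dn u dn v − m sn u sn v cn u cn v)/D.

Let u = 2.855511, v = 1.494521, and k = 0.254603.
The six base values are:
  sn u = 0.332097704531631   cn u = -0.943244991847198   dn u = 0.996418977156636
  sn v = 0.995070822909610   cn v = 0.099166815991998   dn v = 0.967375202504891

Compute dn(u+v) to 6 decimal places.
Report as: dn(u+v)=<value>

dn(u+v)=0.972801

m = k² = 0.064822687609
D = 1 − m·sn²u·sn²v = 0.9929210838969743
dn(u+v) = (dn u·dn v − m·sn u·sn v·cn u·cn v)/D = 0.9659147332369204/0.9929210838969743 = 0.9728011106843854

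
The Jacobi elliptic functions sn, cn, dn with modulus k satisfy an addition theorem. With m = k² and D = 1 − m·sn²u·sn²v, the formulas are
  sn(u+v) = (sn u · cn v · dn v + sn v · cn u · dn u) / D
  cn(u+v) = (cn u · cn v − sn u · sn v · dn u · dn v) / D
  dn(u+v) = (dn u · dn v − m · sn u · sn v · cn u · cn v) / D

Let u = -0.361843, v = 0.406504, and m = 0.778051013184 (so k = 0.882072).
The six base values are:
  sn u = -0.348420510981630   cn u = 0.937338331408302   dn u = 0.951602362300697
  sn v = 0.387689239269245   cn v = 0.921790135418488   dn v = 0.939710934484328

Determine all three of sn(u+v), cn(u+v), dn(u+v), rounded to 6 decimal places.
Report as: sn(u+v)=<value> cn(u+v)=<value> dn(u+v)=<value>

m = k² = 0.778051013184
D = 1 − m·sn²u·sn²v = 0.9858034442256911
sn(u+v) = (sn u·cn v·dn v + sn v·cn u·dn u)/D = 0.04400096217742574/0.9858034442256911 = 0.04463462005043686
cn(u+v) = (cn u·cn v − sn u·sn v·dn u·dn v)/D = 0.9848209715347739/0.9858034442256911 = 0.9990033787194882
dn(u+v) = (dn u·dn v − m·sn u·sn v·cn u·cn v)/D = 0.9850391149625258/0.9858034442256911 = 0.9992246636308259

sn(u+v)=0.044635 cn(u+v)=0.999003 dn(u+v)=0.999225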